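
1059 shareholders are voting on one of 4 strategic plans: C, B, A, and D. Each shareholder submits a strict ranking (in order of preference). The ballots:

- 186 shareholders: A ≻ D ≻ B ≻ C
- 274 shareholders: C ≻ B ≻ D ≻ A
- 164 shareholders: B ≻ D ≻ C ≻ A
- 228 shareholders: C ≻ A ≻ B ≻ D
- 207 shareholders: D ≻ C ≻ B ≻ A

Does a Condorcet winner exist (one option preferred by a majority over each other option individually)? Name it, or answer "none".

none

Checking pairwise contests:
D beats C 557–502.
C beats B 709–350.
C beats A 873–186.
B beats D 666–393.
Every option loses at least one head-to-head, so there is no Condorcet winner.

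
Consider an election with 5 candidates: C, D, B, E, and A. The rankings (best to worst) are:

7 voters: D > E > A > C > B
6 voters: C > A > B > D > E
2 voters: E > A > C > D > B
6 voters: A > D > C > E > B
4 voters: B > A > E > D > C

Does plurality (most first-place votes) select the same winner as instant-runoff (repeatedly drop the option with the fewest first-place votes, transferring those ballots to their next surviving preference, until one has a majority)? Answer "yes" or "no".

Plurality — first-place votes: C 6, D 7, B 4, E 2, A 6. Winner: D.
Instant-runoff — R1 C 6, D 7, B 4, E 2, A 6 (E out); R2 C 6, D 7, B 4, A 8 (B out); R3 C 6, D 7, A 12 (C out); R4 D 7, A 18 (A winner). Winner: A.
The two methods disagree.

no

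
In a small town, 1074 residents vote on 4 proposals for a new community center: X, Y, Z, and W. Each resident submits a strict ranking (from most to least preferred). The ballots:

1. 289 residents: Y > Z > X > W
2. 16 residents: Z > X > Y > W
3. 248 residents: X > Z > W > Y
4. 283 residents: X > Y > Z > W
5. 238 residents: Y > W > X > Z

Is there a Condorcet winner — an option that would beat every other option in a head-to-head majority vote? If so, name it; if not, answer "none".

X vs Y: 547–527 for X.
X vs Z: 769–305 for X.
X vs W: 836–238 for X.
X beats every other option head-to-head.

X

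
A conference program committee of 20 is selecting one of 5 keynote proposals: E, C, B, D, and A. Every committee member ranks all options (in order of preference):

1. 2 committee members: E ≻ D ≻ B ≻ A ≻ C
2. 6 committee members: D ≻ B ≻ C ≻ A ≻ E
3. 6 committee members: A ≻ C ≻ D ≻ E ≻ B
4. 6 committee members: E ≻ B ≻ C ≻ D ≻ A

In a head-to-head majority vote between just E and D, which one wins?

Voters preferring E to D: 8; preferring D to E: 12.
D wins the head-to-head.

D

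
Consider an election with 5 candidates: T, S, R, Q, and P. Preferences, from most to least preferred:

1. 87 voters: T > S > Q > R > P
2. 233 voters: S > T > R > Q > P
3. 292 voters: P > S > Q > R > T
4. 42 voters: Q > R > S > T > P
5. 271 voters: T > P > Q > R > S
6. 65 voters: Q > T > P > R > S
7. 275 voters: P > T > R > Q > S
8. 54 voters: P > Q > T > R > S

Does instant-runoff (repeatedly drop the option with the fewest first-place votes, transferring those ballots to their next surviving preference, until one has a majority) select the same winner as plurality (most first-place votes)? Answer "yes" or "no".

no

Instant-runoff — R1 T 358, S 233, R 0, Q 107, P 621 (R out); R2 T 358, S 233, Q 107, P 621 (Q out); R3 T 423, S 275, P 621 (S out); R4 T 698, P 621 (T winner). Winner: T.
Plurality — first-place votes: T 358, S 233, R 0, Q 107, P 621. Winner: P.
The two methods disagree.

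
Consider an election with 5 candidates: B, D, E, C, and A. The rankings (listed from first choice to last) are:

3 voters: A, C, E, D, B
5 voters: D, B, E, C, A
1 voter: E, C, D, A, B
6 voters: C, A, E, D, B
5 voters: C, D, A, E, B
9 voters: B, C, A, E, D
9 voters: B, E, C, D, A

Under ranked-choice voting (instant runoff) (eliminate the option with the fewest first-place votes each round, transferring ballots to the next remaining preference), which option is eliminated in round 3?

D

Round 1: B 18, D 5, E 1, C 11, A 3. Eliminate E.
Round 2: B 18, D 5, C 12, A 3. Eliminate A.
Round 3: B 18, D 5, C 15. Eliminate D.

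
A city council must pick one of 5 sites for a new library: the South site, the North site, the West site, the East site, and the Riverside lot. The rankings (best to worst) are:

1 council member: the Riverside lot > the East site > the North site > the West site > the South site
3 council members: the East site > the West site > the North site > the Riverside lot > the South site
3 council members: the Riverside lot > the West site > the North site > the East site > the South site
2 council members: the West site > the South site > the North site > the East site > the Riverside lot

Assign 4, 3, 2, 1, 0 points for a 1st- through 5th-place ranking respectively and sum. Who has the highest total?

the West site

the South site: 1·0 + 3·0 + 3·0 + 2·3 = 6
the North site: 1·2 + 3·2 + 3·2 + 2·2 = 18
the West site: 1·1 + 3·3 + 3·3 + 2·4 = 27
the East site: 1·3 + 3·4 + 3·1 + 2·1 = 20
the Riverside lot: 1·4 + 3·1 + 3·4 + 2·0 = 19
the West site has the highest Borda score (27).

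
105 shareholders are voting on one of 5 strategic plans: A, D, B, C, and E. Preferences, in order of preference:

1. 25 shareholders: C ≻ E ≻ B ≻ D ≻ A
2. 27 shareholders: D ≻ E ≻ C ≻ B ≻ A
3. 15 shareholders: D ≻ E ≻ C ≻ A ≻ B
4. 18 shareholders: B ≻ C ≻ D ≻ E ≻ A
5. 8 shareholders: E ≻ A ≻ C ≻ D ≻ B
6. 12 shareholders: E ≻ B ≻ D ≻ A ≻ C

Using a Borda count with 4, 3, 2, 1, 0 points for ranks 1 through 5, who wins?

E

A: 25·0 + 27·0 + 15·1 + 18·0 + 8·3 + 12·1 = 51
D: 25·1 + 27·4 + 15·4 + 18·2 + 8·1 + 12·2 = 261
B: 25·2 + 27·1 + 15·0 + 18·4 + 8·0 + 12·3 = 185
C: 25·4 + 27·2 + 15·2 + 18·3 + 8·2 + 12·0 = 254
E: 25·3 + 27·3 + 15·3 + 18·1 + 8·4 + 12·4 = 299
E has the highest Borda score (299).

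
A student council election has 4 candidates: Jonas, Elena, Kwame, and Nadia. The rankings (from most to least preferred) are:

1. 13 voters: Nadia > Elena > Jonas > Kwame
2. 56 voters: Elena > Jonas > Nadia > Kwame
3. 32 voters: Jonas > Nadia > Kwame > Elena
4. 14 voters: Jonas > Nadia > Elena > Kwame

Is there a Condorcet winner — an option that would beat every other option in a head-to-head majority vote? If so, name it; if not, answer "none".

Checking pairwise contests:
Elena beats Jonas 69–46.
Nadia beats Elena 59–56.
Jonas beats Kwame 115–0.
Jonas beats Nadia 102–13.
Every option loses at least one head-to-head, so there is no Condorcet winner.

none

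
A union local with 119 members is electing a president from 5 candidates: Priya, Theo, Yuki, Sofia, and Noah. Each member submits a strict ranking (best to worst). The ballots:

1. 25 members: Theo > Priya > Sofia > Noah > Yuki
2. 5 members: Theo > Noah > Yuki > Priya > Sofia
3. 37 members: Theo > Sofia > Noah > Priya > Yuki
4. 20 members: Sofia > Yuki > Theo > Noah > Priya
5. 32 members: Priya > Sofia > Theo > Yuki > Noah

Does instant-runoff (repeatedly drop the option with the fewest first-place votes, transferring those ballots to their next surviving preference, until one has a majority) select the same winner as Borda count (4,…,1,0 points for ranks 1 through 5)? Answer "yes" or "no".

Instant-runoff — R1 Priya 32, Theo 67, Yuki 0, Sofia 20, Noah 0 (Theo winner). Winner: Theo.
Borda — scores: Priya 245, Theo 372, Yuki 102, Sofia 337, Noah 134. Winner: Theo.
The two methods agree.

yes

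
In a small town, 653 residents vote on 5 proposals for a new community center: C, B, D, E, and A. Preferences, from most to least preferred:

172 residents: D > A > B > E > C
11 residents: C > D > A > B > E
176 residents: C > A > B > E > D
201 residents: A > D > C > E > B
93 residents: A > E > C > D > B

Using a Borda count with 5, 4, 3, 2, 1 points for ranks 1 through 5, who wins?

C: 172·1 + 11·5 + 176·5 + 201·3 + 93·3 = 1989
B: 172·3 + 11·2 + 176·3 + 201·1 + 93·1 = 1360
D: 172·5 + 11·4 + 176·1 + 201·4 + 93·2 = 2070
E: 172·2 + 11·1 + 176·2 + 201·2 + 93·4 = 1481
A: 172·4 + 11·3 + 176·4 + 201·5 + 93·5 = 2895
A has the highest Borda score (2895).

A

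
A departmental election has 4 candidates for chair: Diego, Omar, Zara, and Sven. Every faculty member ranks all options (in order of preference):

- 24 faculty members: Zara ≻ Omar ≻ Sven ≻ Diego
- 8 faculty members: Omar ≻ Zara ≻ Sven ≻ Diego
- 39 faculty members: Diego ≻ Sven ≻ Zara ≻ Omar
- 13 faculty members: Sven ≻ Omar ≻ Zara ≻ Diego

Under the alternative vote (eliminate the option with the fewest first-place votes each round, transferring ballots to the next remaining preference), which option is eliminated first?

Round 1: Diego 39, Omar 8, Zara 24, Sven 13. Eliminate Omar.

Omar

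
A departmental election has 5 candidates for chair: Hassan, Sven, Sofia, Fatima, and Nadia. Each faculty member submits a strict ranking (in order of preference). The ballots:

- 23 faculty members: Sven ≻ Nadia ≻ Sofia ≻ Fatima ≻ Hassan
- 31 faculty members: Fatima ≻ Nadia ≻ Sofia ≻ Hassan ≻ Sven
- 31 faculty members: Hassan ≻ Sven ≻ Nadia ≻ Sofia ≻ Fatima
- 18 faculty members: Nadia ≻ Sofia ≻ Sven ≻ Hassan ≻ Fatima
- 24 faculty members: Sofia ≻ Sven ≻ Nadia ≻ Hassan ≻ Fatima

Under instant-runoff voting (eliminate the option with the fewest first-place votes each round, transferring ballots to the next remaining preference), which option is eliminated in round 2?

Sven

Round 1: Hassan 31, Sven 23, Sofia 24, Fatima 31, Nadia 18. Eliminate Nadia.
Round 2: Hassan 31, Sven 23, Sofia 42, Fatima 31. Eliminate Sven.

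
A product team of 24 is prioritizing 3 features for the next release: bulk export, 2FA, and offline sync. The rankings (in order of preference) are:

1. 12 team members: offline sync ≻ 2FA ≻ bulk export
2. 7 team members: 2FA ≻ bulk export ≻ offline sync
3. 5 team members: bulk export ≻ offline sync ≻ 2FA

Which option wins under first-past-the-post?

First-place votes: bulk export 5, 2FA 7, offline sync 12.
offline sync has the most first-place votes.

offline sync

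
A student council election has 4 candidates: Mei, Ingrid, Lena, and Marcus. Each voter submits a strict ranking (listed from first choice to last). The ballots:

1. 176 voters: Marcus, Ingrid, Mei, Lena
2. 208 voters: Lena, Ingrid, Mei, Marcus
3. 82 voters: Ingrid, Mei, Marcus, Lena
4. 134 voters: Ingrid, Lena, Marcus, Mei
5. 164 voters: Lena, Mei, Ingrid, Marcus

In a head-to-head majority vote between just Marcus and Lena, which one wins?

Voters preferring Marcus to Lena: 258; preferring Lena to Marcus: 506.
Lena wins the head-to-head.

Lena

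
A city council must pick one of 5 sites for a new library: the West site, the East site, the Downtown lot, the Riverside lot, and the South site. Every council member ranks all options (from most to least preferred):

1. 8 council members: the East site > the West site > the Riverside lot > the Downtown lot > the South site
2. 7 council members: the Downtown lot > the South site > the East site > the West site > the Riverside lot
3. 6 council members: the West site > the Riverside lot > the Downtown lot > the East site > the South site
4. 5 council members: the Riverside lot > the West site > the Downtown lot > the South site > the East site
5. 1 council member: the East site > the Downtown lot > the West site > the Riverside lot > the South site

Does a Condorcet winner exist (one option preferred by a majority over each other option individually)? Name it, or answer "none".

none

Checking pairwise contests:
the East site beats the West site 16–11.
the Downtown lot beats the East site 18–9.
the West site beats the Downtown lot 19–8.
the West site beats the Riverside lot 22–5.
the West site beats the South site 20–7.
Every option loses at least one head-to-head, so there is no Condorcet winner.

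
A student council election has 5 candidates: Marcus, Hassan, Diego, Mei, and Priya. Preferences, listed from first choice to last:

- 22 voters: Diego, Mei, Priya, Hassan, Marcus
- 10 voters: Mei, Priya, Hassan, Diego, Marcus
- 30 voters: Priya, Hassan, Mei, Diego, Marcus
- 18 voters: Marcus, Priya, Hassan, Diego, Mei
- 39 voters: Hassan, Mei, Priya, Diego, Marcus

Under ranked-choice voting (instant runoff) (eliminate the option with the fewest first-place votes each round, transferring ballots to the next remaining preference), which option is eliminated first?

Round 1: Marcus 18, Hassan 39, Diego 22, Mei 10, Priya 30. Eliminate Mei.

Mei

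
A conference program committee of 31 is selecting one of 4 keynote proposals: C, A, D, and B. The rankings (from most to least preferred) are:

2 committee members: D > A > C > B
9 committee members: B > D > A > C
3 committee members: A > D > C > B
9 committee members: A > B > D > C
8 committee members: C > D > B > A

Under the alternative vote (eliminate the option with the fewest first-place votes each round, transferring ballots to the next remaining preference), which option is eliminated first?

D

Round 1: C 8, A 12, D 2, B 9. Eliminate D.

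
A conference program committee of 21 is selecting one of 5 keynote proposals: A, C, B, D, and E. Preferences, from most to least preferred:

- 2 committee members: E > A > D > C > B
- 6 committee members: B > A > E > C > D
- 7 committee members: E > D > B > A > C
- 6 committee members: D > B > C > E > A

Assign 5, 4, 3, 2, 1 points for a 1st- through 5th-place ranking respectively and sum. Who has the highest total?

A: 2·4 + 6·4 + 7·2 + 6·1 = 52
C: 2·2 + 6·2 + 7·1 + 6·3 = 41
B: 2·1 + 6·5 + 7·3 + 6·4 = 77
D: 2·3 + 6·1 + 7·4 + 6·5 = 70
E: 2·5 + 6·3 + 7·5 + 6·2 = 75
B has the highest Borda score (77).

B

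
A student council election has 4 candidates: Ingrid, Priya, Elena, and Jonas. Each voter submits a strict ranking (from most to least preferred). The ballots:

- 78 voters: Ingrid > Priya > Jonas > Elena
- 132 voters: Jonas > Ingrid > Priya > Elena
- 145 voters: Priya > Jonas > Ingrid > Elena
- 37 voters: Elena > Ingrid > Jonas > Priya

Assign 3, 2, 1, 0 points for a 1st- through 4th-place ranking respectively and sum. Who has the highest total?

Ingrid: 78·3 + 132·2 + 145·1 + 37·2 = 717
Priya: 78·2 + 132·1 + 145·3 + 37·0 = 723
Elena: 78·0 + 132·0 + 145·0 + 37·3 = 111
Jonas: 78·1 + 132·3 + 145·2 + 37·1 = 801
Jonas has the highest Borda score (801).

Jonas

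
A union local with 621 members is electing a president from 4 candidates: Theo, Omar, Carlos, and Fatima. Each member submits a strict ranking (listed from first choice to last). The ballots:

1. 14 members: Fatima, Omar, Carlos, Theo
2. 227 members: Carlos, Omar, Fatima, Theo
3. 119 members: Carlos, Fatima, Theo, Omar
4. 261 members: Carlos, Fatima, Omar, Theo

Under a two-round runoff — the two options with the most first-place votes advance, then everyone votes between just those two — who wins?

Carlos

Round 1 first-place votes: Theo 0, Omar 0, Carlos 607, Fatima 14.
Carlos and Fatima advance.
Runoff: Carlos is preferred to Fatima by 607 voters; Fatima by 14.
Carlos wins the runoff.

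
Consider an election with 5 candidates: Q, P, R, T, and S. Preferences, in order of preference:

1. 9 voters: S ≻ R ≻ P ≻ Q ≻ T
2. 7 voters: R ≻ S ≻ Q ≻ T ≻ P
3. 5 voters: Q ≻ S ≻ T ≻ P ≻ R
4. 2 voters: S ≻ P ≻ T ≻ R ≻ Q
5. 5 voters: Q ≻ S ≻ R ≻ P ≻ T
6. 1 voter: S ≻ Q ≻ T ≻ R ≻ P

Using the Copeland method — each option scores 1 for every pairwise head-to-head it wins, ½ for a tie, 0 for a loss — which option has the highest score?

Q: beats P and T; loses to R and S → score 2.
P: beats T; loses to Q, R, and S → score 1.
R: beats Q, P, and T; loses to S → score 3.
T: loses to Q, P, R, and S → score 0.
S: beats Q, P, R, and T → score 4.
S has the best pairwise record.

S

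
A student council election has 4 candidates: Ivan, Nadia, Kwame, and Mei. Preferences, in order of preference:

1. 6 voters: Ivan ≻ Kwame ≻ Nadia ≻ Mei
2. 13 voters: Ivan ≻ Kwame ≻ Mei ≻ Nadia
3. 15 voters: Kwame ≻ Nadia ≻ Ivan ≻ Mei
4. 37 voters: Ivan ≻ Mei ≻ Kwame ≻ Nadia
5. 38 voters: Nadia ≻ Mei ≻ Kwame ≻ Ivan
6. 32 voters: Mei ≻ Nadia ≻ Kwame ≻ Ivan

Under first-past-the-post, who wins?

Ivan

First-place votes: Ivan 56, Nadia 38, Kwame 15, Mei 32.
Ivan has the most first-place votes.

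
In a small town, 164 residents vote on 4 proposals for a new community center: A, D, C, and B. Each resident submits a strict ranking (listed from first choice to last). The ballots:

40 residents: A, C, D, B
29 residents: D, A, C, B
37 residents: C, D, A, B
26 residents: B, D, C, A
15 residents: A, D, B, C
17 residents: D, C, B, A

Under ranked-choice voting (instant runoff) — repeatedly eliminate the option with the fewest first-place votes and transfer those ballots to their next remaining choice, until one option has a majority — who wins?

D

Round 1: A 55, D 46, C 37, B 26. Eliminate B.
Round 2: A 55, D 72, C 37. Eliminate C.
Round 3: A 55, D 109. D has a majority.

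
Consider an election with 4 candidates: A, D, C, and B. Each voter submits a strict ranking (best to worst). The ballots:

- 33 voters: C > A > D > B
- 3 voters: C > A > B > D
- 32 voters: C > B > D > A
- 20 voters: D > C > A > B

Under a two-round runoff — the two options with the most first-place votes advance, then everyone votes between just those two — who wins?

Round 1 first-place votes: A 0, D 20, C 68, B 0.
C and D advance.
Runoff: C is preferred to D by 68 voters; D by 20.
C wins the runoff.

C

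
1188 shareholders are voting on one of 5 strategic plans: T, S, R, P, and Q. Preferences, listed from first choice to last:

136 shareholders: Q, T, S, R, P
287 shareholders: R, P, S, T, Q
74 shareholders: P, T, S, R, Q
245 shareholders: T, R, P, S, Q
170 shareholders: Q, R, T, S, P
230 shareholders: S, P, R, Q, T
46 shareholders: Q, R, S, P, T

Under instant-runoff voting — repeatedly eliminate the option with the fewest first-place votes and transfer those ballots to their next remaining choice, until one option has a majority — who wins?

R

Round 1: T 245, S 230, R 287, P 74, Q 352. Eliminate P.
Round 2: T 319, S 230, R 287, Q 352. Eliminate S.
Round 3: T 319, R 517, Q 352. Eliminate T.
Round 4: R 836, Q 352. R has a majority.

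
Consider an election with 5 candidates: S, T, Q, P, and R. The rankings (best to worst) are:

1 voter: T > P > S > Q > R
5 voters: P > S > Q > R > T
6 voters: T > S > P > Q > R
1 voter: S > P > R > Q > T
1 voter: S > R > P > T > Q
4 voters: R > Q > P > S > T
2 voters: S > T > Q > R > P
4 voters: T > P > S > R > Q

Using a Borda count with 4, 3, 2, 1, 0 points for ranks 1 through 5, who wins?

S: 1·2 + 5·3 + 6·3 + 1·4 + 1·4 + 4·1 + 2·4 + 4·2 = 63
T: 1·4 + 5·0 + 6·4 + 1·0 + 1·1 + 4·0 + 2·3 + 4·4 = 51
Q: 1·1 + 5·2 + 6·1 + 1·1 + 1·0 + 4·3 + 2·2 + 4·0 = 34
P: 1·3 + 5·4 + 6·2 + 1·3 + 1·2 + 4·2 + 2·0 + 4·3 = 60
R: 1·0 + 5·1 + 6·0 + 1·2 + 1·3 + 4·4 + 2·1 + 4·1 = 32
S has the highest Borda score (63).

S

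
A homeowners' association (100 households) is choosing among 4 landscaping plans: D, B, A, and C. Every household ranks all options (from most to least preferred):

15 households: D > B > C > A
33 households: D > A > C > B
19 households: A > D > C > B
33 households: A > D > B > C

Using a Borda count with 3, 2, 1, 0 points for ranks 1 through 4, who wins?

D: 15·3 + 33·3 + 19·2 + 33·2 = 248
B: 15·2 + 33·0 + 19·0 + 33·1 = 63
A: 15·0 + 33·2 + 19·3 + 33·3 = 222
C: 15·1 + 33·1 + 19·1 + 33·0 = 67
D has the highest Borda score (248).

D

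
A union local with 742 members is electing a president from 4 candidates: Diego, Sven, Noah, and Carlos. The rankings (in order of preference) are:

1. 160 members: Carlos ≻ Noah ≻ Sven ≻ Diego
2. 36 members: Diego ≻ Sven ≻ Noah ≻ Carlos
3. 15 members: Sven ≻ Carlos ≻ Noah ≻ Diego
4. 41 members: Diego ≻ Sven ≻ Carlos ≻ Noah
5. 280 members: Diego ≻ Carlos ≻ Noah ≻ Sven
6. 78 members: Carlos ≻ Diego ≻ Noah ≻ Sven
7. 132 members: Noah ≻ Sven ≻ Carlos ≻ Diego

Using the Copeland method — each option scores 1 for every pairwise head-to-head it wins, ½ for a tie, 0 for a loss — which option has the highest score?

Diego: beats Sven and Noah; loses to Carlos → score 2.
Sven: loses to Diego, Noah, and Carlos → score 0.
Noah: beats Sven; loses to Diego and Carlos → score 1.
Carlos: beats Diego, Sven, and Noah → score 3.
Carlos has the best pairwise record.

Carlos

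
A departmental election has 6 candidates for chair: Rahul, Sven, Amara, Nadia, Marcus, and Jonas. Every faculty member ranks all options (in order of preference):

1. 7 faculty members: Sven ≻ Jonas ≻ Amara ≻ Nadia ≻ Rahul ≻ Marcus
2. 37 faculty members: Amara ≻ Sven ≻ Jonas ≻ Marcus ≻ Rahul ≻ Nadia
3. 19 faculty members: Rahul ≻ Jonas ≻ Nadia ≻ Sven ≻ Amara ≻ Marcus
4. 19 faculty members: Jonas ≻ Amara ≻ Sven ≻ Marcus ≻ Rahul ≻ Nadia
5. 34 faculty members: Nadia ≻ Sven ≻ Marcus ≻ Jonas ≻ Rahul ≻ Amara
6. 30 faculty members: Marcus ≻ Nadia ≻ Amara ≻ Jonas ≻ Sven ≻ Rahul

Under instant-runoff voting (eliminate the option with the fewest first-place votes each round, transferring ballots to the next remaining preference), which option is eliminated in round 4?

Amara

Round 1: Rahul 19, Sven 7, Amara 37, Nadia 34, Marcus 30, Jonas 19. Eliminate Sven.
Round 2: Rahul 19, Amara 37, Nadia 34, Marcus 30, Jonas 26. Eliminate Rahul.
Round 3: Amara 37, Nadia 34, Marcus 30, Jonas 45. Eliminate Marcus.
Round 4: Amara 37, Nadia 64, Jonas 45. Eliminate Amara.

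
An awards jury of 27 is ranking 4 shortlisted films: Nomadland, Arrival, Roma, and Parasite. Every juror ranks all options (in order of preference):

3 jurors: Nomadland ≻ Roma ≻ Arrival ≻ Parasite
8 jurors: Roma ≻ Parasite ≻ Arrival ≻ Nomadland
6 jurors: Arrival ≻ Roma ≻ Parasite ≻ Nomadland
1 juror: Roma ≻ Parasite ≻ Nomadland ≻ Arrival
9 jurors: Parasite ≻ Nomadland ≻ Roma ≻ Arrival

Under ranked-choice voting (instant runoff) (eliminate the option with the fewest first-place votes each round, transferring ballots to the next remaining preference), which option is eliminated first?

Nomadland

Round 1: Nomadland 3, Arrival 6, Roma 9, Parasite 9. Eliminate Nomadland.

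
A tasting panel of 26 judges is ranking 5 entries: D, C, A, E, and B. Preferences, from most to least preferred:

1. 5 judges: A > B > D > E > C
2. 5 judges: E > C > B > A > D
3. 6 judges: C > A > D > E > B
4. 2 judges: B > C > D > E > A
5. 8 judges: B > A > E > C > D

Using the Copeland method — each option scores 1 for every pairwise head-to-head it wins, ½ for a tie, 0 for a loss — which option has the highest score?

B

D: ties E; loses to C, A, and B → score 0.5.
C: beats D; ties A; loses to E and B → score 1.5.
A: beats D and E; ties C; loses to B → score 2.5.
E: beats C; ties D; loses to A and B → score 1.5.
B: beats D, C, A, and E → score 4.
B has the best pairwise record.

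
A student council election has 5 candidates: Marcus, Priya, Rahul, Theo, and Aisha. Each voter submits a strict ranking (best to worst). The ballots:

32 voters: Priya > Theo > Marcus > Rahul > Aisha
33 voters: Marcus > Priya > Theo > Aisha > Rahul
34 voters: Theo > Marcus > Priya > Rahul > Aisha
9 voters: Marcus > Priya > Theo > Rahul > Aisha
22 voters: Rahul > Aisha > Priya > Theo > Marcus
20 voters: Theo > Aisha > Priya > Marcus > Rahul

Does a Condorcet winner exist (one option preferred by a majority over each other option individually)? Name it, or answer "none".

Checking pairwise contests:
Theo beats Marcus 108–42.
Marcus beats Priya 76–74.
Marcus beats Rahul 128–22.
Priya beats Theo 96–54.
Marcus beats Aisha 108–42.
Every option loses at least one head-to-head, so there is no Condorcet winner.

none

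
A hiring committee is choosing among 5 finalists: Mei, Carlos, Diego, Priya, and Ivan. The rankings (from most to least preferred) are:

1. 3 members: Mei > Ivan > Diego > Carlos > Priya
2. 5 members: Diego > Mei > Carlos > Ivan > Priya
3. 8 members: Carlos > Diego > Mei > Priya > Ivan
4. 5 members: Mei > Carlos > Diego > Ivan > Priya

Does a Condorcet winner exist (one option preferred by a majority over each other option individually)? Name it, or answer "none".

none

Checking pairwise contests:
Diego beats Mei 13–8.
Mei beats Carlos 13–8.
Carlos beats Diego 13–8.
Mei beats Priya 21–0.
Mei beats Ivan 21–0.
Every option loses at least one head-to-head, so there is no Condorcet winner.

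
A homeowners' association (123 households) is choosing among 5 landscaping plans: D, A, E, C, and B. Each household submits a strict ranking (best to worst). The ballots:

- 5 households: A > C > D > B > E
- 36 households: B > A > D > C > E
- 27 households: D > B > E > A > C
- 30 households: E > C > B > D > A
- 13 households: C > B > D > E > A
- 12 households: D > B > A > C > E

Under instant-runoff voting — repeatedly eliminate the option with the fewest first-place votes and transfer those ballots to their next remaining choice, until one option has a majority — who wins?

Round 1: D 39, A 5, E 30, C 13, B 36. Eliminate A.
Round 2: D 39, E 30, C 18, B 36. Eliminate C.
Round 3: D 44, E 30, B 49. Eliminate E.
Round 4: D 44, B 79. B has a majority.

B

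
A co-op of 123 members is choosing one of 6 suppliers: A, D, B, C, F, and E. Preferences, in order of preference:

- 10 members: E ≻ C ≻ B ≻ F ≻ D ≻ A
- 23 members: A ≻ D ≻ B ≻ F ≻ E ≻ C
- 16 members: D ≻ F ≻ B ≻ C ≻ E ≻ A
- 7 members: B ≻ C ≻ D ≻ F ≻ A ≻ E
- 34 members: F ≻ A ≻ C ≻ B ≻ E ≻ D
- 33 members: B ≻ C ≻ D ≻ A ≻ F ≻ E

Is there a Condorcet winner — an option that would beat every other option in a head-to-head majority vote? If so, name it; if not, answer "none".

B vs A: 66–57 for B.
B vs D: 84–39 for B.
B vs C: 79–44 for B.
B vs F: 73–50 for B.
B vs E: 113–10 for B.
B beats every other option head-to-head.

B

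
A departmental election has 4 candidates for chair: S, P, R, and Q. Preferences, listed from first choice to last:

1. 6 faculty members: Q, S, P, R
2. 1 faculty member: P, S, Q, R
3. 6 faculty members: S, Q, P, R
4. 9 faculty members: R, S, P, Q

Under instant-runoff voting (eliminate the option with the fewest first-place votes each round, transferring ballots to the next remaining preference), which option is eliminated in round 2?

Q

Round 1: S 6, P 1, R 9, Q 6. Eliminate P.
Round 2: S 7, R 9, Q 6. Eliminate Q.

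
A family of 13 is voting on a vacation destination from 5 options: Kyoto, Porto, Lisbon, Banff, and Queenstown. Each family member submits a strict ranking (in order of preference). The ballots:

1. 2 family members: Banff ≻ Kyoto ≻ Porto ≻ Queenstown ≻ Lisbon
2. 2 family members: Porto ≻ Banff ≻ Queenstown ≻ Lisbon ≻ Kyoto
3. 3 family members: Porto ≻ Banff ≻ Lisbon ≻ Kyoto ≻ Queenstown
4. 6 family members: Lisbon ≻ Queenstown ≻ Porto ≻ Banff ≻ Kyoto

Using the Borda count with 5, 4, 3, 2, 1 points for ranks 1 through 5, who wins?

Kyoto: 2·4 + 2·1 + 3·2 + 6·1 = 22
Porto: 2·3 + 2·5 + 3·5 + 6·3 = 49
Lisbon: 2·1 + 2·2 + 3·3 + 6·5 = 45
Banff: 2·5 + 2·4 + 3·4 + 6·2 = 42
Queenstown: 2·2 + 2·3 + 3·1 + 6·4 = 37
Porto has the highest Borda score (49).

Porto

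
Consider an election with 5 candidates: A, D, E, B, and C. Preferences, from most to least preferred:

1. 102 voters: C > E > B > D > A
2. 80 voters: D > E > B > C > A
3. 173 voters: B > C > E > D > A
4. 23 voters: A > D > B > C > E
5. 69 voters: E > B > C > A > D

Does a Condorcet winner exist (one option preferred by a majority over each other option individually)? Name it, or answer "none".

Checking pairwise contests:
D beats A 355–92.
E beats D 344–103.
C beats E 298–149.
E beats B 251–196.
B beats C 345–102.
Every option loses at least one head-to-head, so there is no Condorcet winner.

none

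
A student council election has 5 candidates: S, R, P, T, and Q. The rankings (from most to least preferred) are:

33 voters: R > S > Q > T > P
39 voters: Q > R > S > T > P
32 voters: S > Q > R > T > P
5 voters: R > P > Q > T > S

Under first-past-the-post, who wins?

First-place votes: S 32, R 38, P 0, T 0, Q 39.
Q has the most first-place votes.

Q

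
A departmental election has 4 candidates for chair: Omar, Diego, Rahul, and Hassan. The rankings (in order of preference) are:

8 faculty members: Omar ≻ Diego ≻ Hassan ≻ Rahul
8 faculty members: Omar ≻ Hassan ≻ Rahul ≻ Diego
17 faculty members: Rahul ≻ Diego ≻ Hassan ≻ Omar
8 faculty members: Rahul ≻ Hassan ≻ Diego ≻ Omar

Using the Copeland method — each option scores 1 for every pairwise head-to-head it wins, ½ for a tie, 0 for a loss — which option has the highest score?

Rahul

Omar: loses to Diego, Rahul, and Hassan → score 0.
Diego: beats Omar and Hassan; loses to Rahul → score 2.
Rahul: beats Omar, Diego, and Hassan → score 3.
Hassan: beats Omar; loses to Diego and Rahul → score 1.
Rahul has the best pairwise record.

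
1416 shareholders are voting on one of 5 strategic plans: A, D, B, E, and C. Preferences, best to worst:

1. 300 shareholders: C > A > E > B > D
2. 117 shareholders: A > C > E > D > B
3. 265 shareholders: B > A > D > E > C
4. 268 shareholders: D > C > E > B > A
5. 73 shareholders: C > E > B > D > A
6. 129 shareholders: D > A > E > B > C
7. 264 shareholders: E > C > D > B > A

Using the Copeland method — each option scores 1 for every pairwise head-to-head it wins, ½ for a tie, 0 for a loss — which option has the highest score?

C

A: beats E; loses to D, B, and C → score 1.
D: beats A and B; loses to E and C → score 2.
B: beats A; loses to D, E, and C → score 1.
E: beats D and B; loses to A and C → score 2.
C: beats A, D, B, and E → score 4.
C has the best pairwise record.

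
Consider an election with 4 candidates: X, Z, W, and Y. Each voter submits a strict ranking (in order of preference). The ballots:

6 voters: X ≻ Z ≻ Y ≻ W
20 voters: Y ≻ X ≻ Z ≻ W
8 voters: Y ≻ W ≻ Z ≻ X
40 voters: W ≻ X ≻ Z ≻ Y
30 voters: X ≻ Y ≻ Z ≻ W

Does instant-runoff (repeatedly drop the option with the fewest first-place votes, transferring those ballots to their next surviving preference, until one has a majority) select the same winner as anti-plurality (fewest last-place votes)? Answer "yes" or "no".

Instant-runoff — R1 X 36, Z 0, W 40, Y 28 (Z out); R2 X 36, W 40, Y 28 (Y out); R3 X 56, W 48 (X winner). Winner: X.
Anti-plurality — last-place votes: X 8, Z 0, W 56, Y 40. Winner: Z.
The two methods disagree.

no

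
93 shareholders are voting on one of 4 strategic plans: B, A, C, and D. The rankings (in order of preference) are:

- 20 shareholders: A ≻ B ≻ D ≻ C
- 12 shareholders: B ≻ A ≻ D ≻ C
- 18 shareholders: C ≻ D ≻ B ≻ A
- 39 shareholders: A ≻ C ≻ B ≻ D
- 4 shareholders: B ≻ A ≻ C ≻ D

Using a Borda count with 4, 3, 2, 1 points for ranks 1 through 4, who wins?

B: 20·3 + 12·4 + 18·2 + 39·2 + 4·4 = 238
A: 20·4 + 12·3 + 18·1 + 39·4 + 4·3 = 302
C: 20·1 + 12·1 + 18·4 + 39·3 + 4·2 = 229
D: 20·2 + 12·2 + 18·3 + 39·1 + 4·1 = 161
A has the highest Borda score (302).

A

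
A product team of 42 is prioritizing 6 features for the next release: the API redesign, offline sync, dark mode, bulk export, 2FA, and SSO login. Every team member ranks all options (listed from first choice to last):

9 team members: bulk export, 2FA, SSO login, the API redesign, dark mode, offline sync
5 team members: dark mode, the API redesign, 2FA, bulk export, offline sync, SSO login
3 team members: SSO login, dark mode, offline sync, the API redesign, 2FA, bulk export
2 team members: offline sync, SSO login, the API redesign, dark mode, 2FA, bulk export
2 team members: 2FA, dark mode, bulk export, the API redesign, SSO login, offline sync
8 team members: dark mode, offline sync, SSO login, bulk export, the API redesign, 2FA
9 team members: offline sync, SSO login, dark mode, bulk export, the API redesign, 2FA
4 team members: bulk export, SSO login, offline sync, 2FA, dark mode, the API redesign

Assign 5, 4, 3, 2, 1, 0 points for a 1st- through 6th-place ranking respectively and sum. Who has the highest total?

the API redesign: 9·2 + 5·4 + 3·2 + 2·3 + 2·2 + 8·1 + 9·1 + 4·0 = 71
offline sync: 9·0 + 5·1 + 3·3 + 2·5 + 2·0 + 8·4 + 9·5 + 4·3 = 113
dark mode: 9·1 + 5·5 + 3·4 + 2·2 + 2·4 + 8·5 + 9·3 + 4·1 = 129
bulk export: 9·5 + 5·2 + 3·0 + 2·0 + 2·3 + 8·2 + 9·2 + 4·5 = 115
2FA: 9·4 + 5·3 + 3·1 + 2·1 + 2·5 + 8·0 + 9·0 + 4·2 = 74
SSO login: 9·3 + 5·0 + 3·5 + 2·4 + 2·1 + 8·3 + 9·4 + 4·4 = 128
dark mode has the highest Borda score (129).

dark mode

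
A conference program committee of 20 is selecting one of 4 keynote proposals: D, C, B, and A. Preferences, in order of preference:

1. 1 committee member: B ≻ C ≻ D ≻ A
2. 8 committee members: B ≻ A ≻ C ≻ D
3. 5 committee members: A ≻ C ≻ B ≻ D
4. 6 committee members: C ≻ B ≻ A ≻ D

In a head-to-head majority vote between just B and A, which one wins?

Voters preferring B to A: 15; preferring A to B: 5.
B wins the head-to-head.

B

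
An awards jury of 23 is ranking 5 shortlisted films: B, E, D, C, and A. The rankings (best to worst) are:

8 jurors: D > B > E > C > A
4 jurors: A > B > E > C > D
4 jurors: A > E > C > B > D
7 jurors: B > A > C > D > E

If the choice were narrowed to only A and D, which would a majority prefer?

A

Voters preferring A to D: 15; preferring D to A: 8.
A wins the head-to-head.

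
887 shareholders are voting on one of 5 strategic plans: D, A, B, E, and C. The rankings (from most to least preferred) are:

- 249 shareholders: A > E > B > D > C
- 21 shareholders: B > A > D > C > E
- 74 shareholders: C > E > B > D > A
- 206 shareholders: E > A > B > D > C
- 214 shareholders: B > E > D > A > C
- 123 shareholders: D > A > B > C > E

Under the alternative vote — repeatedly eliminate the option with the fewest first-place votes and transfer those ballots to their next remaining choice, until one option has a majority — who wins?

E

Round 1: D 123, A 249, B 235, E 206, C 74. Eliminate C.
Round 2: D 123, A 249, B 235, E 280. Eliminate D.
Round 3: A 372, B 235, E 280. Eliminate B.
Round 4: A 393, E 494. E has a majority.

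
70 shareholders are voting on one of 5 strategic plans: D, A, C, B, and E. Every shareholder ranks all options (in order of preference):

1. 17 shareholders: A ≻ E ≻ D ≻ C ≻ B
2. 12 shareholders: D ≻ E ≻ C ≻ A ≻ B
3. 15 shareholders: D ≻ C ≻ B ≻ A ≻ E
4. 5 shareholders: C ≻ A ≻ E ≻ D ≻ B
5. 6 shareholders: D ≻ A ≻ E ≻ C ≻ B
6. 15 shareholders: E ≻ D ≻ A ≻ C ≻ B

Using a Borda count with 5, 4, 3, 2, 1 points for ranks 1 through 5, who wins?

D

D: 17·3 + 12·5 + 15·5 + 5·2 + 6·5 + 15·4 = 286
A: 17·5 + 12·2 + 15·2 + 5·4 + 6·4 + 15·3 = 228
C: 17·2 + 12·3 + 15·4 + 5·5 + 6·2 + 15·2 = 197
B: 17·1 + 12·1 + 15·3 + 5·1 + 6·1 + 15·1 = 100
E: 17·4 + 12·4 + 15·1 + 5·3 + 6·3 + 15·5 = 239
D has the highest Borda score (286).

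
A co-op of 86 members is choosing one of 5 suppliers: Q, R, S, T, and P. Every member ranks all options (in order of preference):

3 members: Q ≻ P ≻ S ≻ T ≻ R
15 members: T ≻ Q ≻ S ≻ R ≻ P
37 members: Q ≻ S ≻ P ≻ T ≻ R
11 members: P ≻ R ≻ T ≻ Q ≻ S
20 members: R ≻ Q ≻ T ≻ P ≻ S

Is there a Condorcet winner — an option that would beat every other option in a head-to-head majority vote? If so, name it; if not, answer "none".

Q

Q vs R: 55–31 for Q.
Q vs S: 86–0 for Q.
Q vs T: 60–26 for Q.
Q vs P: 75–11 for Q.
Q beats every other option head-to-head.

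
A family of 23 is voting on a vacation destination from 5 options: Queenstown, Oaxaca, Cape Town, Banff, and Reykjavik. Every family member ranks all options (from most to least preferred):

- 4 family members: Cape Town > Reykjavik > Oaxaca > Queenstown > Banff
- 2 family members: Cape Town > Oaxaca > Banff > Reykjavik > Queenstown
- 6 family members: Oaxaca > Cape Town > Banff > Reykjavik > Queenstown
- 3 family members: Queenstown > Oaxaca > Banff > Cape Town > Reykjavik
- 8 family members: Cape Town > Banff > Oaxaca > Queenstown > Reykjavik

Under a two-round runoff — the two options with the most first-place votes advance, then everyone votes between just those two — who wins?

Cape Town

Round 1 first-place votes: Queenstown 3, Oaxaca 6, Cape Town 14, Banff 0, Reykjavik 0.
Cape Town and Oaxaca advance.
Runoff: Cape Town is preferred to Oaxaca by 14 voters; Oaxaca by 9.
Cape Town wins the runoff.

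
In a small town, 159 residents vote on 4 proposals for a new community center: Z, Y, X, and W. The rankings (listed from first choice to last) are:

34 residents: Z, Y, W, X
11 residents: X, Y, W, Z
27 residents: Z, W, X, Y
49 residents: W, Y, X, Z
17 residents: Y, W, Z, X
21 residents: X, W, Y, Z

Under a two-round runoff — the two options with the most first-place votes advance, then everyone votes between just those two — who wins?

Round 1 first-place votes: Z 61, Y 17, X 32, W 49.
Z and W advance.
Runoff: Z is preferred to W by 61 voters; W by 98.
W wins the runoff.

W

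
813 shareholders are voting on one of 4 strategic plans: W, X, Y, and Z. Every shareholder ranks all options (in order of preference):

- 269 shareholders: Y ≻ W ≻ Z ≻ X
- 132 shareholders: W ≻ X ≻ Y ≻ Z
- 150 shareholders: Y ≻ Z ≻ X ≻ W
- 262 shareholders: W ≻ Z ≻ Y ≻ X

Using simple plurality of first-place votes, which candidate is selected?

Y

First-place votes: W 394, X 0, Y 419, Z 0.
Y has the most first-place votes.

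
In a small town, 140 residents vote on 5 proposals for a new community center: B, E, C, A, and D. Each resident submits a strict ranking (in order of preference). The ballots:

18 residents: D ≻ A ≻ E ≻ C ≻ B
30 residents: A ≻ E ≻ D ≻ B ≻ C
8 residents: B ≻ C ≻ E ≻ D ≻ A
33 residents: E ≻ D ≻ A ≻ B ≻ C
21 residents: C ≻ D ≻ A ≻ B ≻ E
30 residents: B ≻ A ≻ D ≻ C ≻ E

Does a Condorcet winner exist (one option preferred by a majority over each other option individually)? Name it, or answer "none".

Checking pairwise contests:
E beats B 81–59.
A beats E 99–41.
B beats C 101–39.
D beats A 80–60.
E beats D 71–69.
Every option loses at least one head-to-head, so there is no Condorcet winner.

none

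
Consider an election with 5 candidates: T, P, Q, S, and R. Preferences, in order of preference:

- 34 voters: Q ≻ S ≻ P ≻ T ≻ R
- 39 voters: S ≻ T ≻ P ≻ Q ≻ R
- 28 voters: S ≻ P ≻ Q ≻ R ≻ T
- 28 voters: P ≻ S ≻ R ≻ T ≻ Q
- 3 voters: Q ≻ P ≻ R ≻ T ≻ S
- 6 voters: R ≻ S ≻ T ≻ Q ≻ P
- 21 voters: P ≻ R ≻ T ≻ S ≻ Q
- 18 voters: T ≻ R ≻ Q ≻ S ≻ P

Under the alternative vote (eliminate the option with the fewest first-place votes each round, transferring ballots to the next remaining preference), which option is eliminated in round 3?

Round 1: T 18, P 49, Q 37, S 67, R 6. Eliminate R.
Round 2: T 18, P 49, Q 37, S 73. Eliminate T.
Round 3: P 49, Q 55, S 73. Eliminate P.

P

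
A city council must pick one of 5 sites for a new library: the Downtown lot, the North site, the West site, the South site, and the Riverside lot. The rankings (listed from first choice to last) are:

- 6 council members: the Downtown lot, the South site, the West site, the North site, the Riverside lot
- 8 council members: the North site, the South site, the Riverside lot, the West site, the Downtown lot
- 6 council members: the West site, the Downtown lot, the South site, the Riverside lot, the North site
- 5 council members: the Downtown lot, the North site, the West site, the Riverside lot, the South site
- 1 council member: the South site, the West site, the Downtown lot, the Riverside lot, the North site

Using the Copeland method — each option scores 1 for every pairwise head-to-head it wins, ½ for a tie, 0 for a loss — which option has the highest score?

the Downtown lot

the Downtown lot: beats the North site, the South site, and the Riverside lot; loses to the West site → score 3.
the North site: beats the Riverside lot; ties the West site and the South site; loses to the Downtown lot → score 2.
the West site: beats the Downtown lot and the Riverside lot; ties the North site; loses to the South site → score 2.5.
the South site: beats the West site and the Riverside lot; ties the North site; loses to the Downtown lot → score 2.5.
the Riverside lot: loses to the Downtown lot, the North site, the West site, and the South site → score 0.
the Downtown lot has the best pairwise record.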